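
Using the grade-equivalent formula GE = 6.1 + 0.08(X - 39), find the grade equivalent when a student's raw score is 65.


raw - median = 65 - 39 = 26
slope * diff = 0.08 * 26 = 2.08
GE = 6.1 + 2.08
GE = 8.18

8.18


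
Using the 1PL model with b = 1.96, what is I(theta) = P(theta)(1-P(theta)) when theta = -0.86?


P = 1/(1+exp(-(-0.86-1.96))) = 0.0563
I = P*(1-P) = 0.0563 * 0.9437
I = 0.0531

0.0531


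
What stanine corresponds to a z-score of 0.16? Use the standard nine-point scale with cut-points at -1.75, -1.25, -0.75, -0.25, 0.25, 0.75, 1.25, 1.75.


Stanine boundaries: [-1.75, -1.25, -0.75, -0.25, 0.25, 0.75, 1.25, 1.75]
z = 0.16
Check each boundary:
  z >= -1.75 -> could be stanine 2
  z >= -1.25 -> could be stanine 3
  z >= -0.75 -> could be stanine 4
  z >= -0.25 -> could be stanine 5
  z < 0.25
  z < 0.75
  z < 1.25
  z < 1.75
Highest qualifying boundary gives stanine = 5

5


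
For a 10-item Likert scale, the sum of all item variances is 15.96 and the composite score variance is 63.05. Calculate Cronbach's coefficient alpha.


alpha = (k/(k-1)) * (1 - sum(si^2)/s_total^2)
= (10/9) * (1 - 15.96/63.05)
alpha = 0.8299

0.8299


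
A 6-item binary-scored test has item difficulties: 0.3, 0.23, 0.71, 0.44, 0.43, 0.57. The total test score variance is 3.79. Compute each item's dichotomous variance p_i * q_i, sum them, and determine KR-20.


For each item, compute p_i * q_i:
  Item 1: 0.3 * 0.7 = 0.21
  Item 2: 0.23 * 0.77 = 0.1771
  Item 3: 0.71 * 0.29 = 0.2059
  Item 4: 0.44 * 0.56 = 0.2464
  Item 5: 0.43 * 0.57 = 0.2451
  Item 6: 0.57 * 0.43 = 0.2451
Sum(p_i * q_i) = 0.21 + 0.1771 + 0.2059 + 0.2464 + 0.2451 + 0.2451 = 1.3296
KR-20 = (k/(k-1)) * (1 - Sum(p_i*q_i) / Var_total)
= (6/5) * (1 - 1.3296/3.79)
= 1.2 * 0.6492
KR-20 = 0.779

0.779


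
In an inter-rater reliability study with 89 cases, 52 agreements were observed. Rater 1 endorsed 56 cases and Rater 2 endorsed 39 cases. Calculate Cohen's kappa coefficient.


P_o = 52/89 = 0.58427
P_e = (56*39 + 33*50) / 7921 = 0.48403
kappa = (P_o - P_e) / (1 - P_e)
kappa = (0.58427 - 0.48403) / (1 - 0.48403)
kappa = 0.1943

0.1943


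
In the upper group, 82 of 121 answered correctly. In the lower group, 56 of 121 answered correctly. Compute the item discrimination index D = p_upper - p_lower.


p_upper = 82/121 = 0.6777
p_lower = 56/121 = 0.4628
D = 0.6777 - 0.4628 = 0.2149

0.2149


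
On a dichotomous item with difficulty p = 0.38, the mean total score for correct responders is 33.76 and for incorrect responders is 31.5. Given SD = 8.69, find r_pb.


q = 1 - p = 0.62
rpb = ((M1 - M0) / SD) * sqrt(p * q)
rpb = ((33.76 - 31.5) / 8.69) * sqrt(0.38 * 0.62)
rpb = 0.1262

0.1262


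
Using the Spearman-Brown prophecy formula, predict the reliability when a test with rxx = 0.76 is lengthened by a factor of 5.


r_new = (n * rxx) / (1 + (n-1) * rxx)
r_new = (5 * 0.76) / (1 + 4 * 0.76)
r_new = 3.8 / 4.04
r_new = 0.9406

0.9406


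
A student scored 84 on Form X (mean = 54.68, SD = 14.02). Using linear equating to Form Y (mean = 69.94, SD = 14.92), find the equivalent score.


slope = SD_Y / SD_X = 14.92 / 14.02 ~ 1.0642
intercept = mean_Y - slope * mean_X = 69.94 - (14.92 / 14.02) * 54.68 ~ 11.7499
Y = slope * X + intercept. To avoid rounding drift from the rounded slope/intercept, evaluate the equivalent form Y = mean_Y + SD_Y * (X - mean_X) / SD_X at full precision:
Y = 69.94 + 14.92 * (84 - 54.68) / 14.02
Y = 69.94 + 14.92 * 29.32 / 14.02
Y = 69.94 + 437.4544 / 14.02
Y = 69.94 + 31.2022
Y = 101.1422

101.1422


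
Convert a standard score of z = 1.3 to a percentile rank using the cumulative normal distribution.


CDF(z) = 0.5 * (1 + erf(z/sqrt(2)))
erf(0.9192) = 0.8064
CDF = 0.9032
Percentile rank = 0.9032 * 100 = 90.32

90.32


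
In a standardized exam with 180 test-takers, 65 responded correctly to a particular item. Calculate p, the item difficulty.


Item difficulty p = number correct / total examinees
p = 65 / 180
p = 0.3611

0.3611


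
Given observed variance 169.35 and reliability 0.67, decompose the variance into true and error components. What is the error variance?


var_true = rxx * var_obs = 0.67 * 169.35 = 113.4645
var_error = var_obs - var_true
var_error = 169.35 - 113.4645
var_error = 55.8855

55.8855


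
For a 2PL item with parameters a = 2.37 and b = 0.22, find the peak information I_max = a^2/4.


For 2PL, max info at theta = b = 0.22
I_max = a^2 / 4 = 2.37^2 / 4
= 5.6169 / 4
I_max = 1.4042

1.4042


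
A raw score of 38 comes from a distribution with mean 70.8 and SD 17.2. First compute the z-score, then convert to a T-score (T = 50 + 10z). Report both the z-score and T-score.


z = (X - mean) / SD = (38 - 70.8) / 17.2
z = -32.8 / 17.2
z = -1.907
T-score = T = 50 + 10z
Carry z at full precision (z = -32.8 / 17.2) into the conversion:
T-score = 50 + 10 * (-32.8 / 17.2) = 50 + -328 / 17.2
T-score = 50 + -19.0698
T-score = 30.9302

30.9302


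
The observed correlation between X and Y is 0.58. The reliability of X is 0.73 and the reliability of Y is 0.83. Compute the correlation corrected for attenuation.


r_corrected = rxy / sqrt(rxx * ryy)
= 0.58 / sqrt(0.73 * 0.83)
= 0.58 / sqrt(0.6059)
= 0.58 / 0.778396
r_corrected = 0.7451

0.7451


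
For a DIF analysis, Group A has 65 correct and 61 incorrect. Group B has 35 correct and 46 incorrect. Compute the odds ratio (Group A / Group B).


Odds_A = 65/61 = 1.0656
Odds_B = 35/46 = 0.7609
OR = Odds_A / Odds_B = 1.0656 / 0.7609
Exactly, OR = (65 * 46) / (61 * 35) = 2990 / 2135
OR = 1.4005

1.4005


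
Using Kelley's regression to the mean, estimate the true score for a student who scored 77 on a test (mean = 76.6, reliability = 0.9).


T_est = rxx * X + (1 - rxx) * mean
T_est = 0.9 * 77 + 0.1 * 76.6
T_est = 69.3 + 7.66
T_est = 76.96

76.96


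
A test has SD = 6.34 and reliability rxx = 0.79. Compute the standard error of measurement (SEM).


SEM = SD * sqrt(1 - rxx)
SEM = 6.34 * sqrt(1 - 0.79)
SEM = 6.34 * sqrt(0.21) = 6.34 * 0.458258
SEM = 2.9054

2.9054


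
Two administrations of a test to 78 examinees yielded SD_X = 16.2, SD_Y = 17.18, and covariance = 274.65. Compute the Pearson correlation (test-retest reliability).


r = cov(X,Y) / (SD_X * SD_Y)
r = 274.65 / (16.2 * 17.18)
r = 274.65 / 278.316
r = 0.9868

0.9868


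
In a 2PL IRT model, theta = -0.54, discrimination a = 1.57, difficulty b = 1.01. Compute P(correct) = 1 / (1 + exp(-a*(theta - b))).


a*(theta - b) = 1.57 * (-0.54 - 1.01) = -2.4335
exp(--2.4335) = 11.3987
P = 1 / (1 + 11.3987)
P = 0.0807

0.0807


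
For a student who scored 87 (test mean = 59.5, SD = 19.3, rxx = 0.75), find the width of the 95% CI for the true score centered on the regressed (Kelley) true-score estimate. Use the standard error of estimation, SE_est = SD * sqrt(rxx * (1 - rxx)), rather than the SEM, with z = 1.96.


True score estimate = 0.75*87 + 0.25*59.5 = 80.125
SE_est = SD * sqrt(rxx * (1 - rxx)) = 19.3 * sqrt(0.75 * 0.25) = 19.3 * sqrt(0.1875) = 8.357145
CI = T_est +/- z * SE_est, so width = 2 * z * SE_est = 2 * 1.96 * 8.357145
Width = 32.76

32.76


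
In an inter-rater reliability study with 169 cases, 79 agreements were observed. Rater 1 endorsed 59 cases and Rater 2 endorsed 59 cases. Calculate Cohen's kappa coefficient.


P_o = 79/169 = 0.467456
P_e = (59*59 + 110*110) / 28561 = 0.545534
kappa = (P_o - P_e) / (1 - P_e)
kappa = (0.467456 - 0.545534) / (1 - 0.545534)
kappa = -0.1718

-0.1718


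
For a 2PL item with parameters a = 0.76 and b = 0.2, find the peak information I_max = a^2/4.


For 2PL, max info at theta = b = 0.2
I_max = a^2 / 4 = 0.76^2 / 4
= 0.5776 / 4
I_max = 0.1444

0.1444


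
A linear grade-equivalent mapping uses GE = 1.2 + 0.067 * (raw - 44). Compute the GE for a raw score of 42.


raw - median = 42 - 44 = -2
slope * diff = 0.067 * -2 = -0.134
GE = 1.2 + -0.134
GE = 1.066

1.066


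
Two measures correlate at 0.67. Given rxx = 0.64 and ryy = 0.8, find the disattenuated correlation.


r_corrected = rxy / sqrt(rxx * ryy)
= 0.67 / sqrt(0.64 * 0.8)
= 0.67 / sqrt(0.512)
= 0.67 / 0.715542
r_corrected = 0.9364

0.9364


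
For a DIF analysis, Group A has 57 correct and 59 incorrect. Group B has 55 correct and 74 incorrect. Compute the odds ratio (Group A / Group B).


Odds_A = 57/59 = 0.9661
Odds_B = 55/74 = 0.7432
OR = Odds_A / Odds_B = 0.9661 / 0.7432
Exactly, OR = (57 * 74) / (59 * 55) = 4218 / 3245
OR = 1.2998

1.2998


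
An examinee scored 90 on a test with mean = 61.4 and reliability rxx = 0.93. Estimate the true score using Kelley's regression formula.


T_est = rxx * X + (1 - rxx) * mean
T_est = 0.93 * 90 + 0.07 * 61.4
T_est = 83.7 + 4.298
T_est = 87.998

87.998


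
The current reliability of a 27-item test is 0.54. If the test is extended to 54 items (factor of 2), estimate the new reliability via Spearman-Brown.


r_new = (n * rxx) / (1 + (n-1) * rxx)
r_new = (2 * 0.54) / (1 + 1 * 0.54)
r_new = 1.08 / 1.54
r_new = 0.7013

0.7013


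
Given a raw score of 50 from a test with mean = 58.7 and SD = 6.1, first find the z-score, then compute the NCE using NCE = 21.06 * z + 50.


z = (X - mean) / SD = (50 - 58.7) / 6.1
z = -8.7 / 6.1
z = -1.4262
NCE = NCE = 21.06z + 50
Carry z at full precision (z = -8.7 / 6.1) into the conversion:
NCE = 21.06 * (-8.7 / 6.1) + 50 = -183.222 / 6.1 + 50
NCE = -30.0364 + 50
NCE = 19.9636

19.9636


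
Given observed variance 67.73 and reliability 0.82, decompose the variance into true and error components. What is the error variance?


var_true = rxx * var_obs = 0.82 * 67.73 = 55.5386
var_error = var_obs - var_true
var_error = 67.73 - 55.5386
var_error = 12.1914

12.1914


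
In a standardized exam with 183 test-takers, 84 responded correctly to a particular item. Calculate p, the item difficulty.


Item difficulty p = number correct / total examinees
p = 84 / 183
p = 0.459

0.459


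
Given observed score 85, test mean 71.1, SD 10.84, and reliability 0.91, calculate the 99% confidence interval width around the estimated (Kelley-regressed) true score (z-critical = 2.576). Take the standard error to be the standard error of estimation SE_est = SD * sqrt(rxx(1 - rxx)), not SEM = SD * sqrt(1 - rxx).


True score estimate = 0.91*85 + 0.09*71.1 = 83.749
SE_est = SD * sqrt(rxx * (1 - rxx)) = 10.84 * sqrt(0.91 * 0.09) = 10.84 * sqrt(0.0819) = 3.10221
CI = T_est +/- z * SE_est, so width = 2 * z * SE_est = 2 * 2.576 * 3.10221
Width = 15.9826

15.9826


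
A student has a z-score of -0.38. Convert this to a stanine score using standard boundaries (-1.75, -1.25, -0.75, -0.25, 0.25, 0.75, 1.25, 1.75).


Stanine boundaries: [-1.75, -1.25, -0.75, -0.25, 0.25, 0.75, 1.25, 1.75]
z = -0.38
Check each boundary:
  z >= -1.75 -> could be stanine 2
  z >= -1.25 -> could be stanine 3
  z >= -0.75 -> could be stanine 4
  z < -0.25
  z < 0.25
  z < 0.75
  z < 1.25
  z < 1.75
Highest qualifying boundary gives stanine = 4

4


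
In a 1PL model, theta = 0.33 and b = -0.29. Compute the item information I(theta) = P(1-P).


P = 1/(1+exp(-(0.33--0.29))) = 0.6502
I = P*(1-P) = 0.6502 * 0.3498
I = 0.2274

0.2274


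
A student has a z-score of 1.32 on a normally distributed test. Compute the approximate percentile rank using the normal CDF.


CDF(z) = 0.5 * (1 + erf(z/sqrt(2)))
erf(0.9334) = 0.8132
CDF = 0.9066
Percentile rank = 0.9066 * 100 = 90.66

90.66


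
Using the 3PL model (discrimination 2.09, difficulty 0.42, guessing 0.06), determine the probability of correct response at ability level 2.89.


logit = 2.09*(2.89 - 0.42) = 5.1623
P* = 1/(1 + exp(-5.1623)) = 0.9943
P = 0.06 + (1 - 0.06) * 0.9943
P = 0.9946

0.9946


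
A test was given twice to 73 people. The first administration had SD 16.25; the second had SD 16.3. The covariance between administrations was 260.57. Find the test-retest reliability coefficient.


r = cov(X,Y) / (SD_X * SD_Y)
r = 260.57 / (16.25 * 16.3)
r = 260.57 / 264.875
r = 0.9837

0.9837


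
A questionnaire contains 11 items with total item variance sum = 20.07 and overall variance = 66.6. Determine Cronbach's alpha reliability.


alpha = (k/(k-1)) * (1 - sum(si^2)/s_total^2)
= (11/10) * (1 - 20.07/66.6)
alpha = 0.7685

0.7685


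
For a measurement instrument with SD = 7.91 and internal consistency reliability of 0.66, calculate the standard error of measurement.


SEM = SD * sqrt(1 - rxx)
SEM = 7.91 * sqrt(1 - 0.66)
SEM = 7.91 * sqrt(0.34) = 7.91 * 0.583095
SEM = 4.6123

4.6123


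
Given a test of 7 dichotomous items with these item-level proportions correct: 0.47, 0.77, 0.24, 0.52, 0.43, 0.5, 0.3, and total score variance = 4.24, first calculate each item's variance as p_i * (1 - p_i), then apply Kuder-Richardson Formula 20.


For each item, compute p_i * q_i:
  Item 1: 0.47 * 0.53 = 0.2491
  Item 2: 0.77 * 0.23 = 0.1771
  Item 3: 0.24 * 0.76 = 0.1824
  Item 4: 0.52 * 0.48 = 0.2496
  Item 5: 0.43 * 0.57 = 0.2451
  Item 6: 0.5 * 0.5 = 0.25
  Item 7: 0.3 * 0.7 = 0.21
Sum(p_i * q_i) = 0.2491 + 0.1771 + 0.1824 + 0.2496 + 0.2451 + 0.25 + 0.21 = 1.5633
KR-20 = (k/(k-1)) * (1 - Sum(p_i*q_i) / Var_total)
= (7/6) * (1 - 1.5633/4.24)
= 1.1667 * 0.6313
KR-20 = 0.7365

0.7365


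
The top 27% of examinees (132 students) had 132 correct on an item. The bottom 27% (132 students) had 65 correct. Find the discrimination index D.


p_upper = 132/132 = 1.0
p_lower = 65/132 = 0.4924
D = 1.0 - 0.4924 = 0.5076

0.5076


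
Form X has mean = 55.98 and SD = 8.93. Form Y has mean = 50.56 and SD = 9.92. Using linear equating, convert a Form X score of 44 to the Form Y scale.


slope = SD_Y / SD_X = 9.92 / 8.93 ~ 1.1109
intercept = mean_Y - slope * mean_X = 50.56 - (9.92 / 8.93) * 55.98 ~ -11.6261
Y = slope * X + intercept. To avoid rounding drift from the rounded slope/intercept, evaluate the equivalent form Y = mean_Y + SD_Y * (X - mean_X) / SD_X at full precision:
Y = 50.56 + 9.92 * (44 - 55.98) / 8.93
Y = 50.56 - 9.92 * 11.98 / 8.93
Y = 50.56 - 118.8416 / 8.93
Y = 50.56 - 13.3081
Y = 37.2519

37.2519


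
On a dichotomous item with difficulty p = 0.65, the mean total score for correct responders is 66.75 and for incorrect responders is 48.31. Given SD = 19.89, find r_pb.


q = 1 - p = 0.35
rpb = ((M1 - M0) / SD) * sqrt(p * q)
rpb = ((66.75 - 48.31) / 19.89) * sqrt(0.65 * 0.35)
rpb = 0.4422

0.4422


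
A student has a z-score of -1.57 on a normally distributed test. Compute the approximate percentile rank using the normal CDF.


CDF(z) = 0.5 * (1 + erf(z/sqrt(2)))
erf(-1.1102) = -0.8836
CDF = 0.0582
Percentile rank = 0.0582 * 100 = 5.82

5.82


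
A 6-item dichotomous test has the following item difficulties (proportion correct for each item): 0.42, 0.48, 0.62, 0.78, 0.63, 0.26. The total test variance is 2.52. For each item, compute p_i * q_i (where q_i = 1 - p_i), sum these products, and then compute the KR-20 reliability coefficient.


For each item, compute p_i * q_i:
  Item 1: 0.42 * 0.58 = 0.2436
  Item 2: 0.48 * 0.52 = 0.2496
  Item 3: 0.62 * 0.38 = 0.2356
  Item 4: 0.78 * 0.22 = 0.1716
  Item 5: 0.63 * 0.37 = 0.2331
  Item 6: 0.26 * 0.74 = 0.1924
Sum(p_i * q_i) = 0.2436 + 0.2496 + 0.2356 + 0.1716 + 0.2331 + 0.1924 = 1.3259
KR-20 = (k/(k-1)) * (1 - Sum(p_i*q_i) / Var_total)
= (6/5) * (1 - 1.3259/2.52)
= 1.2 * 0.4738
KR-20 = 0.5686

0.5686


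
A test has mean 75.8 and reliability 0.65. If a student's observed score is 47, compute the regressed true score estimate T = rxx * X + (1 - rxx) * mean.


T_est = rxx * X + (1 - rxx) * mean
T_est = 0.65 * 47 + 0.35 * 75.8
T_est = 30.55 + 26.53
T_est = 57.08

57.08


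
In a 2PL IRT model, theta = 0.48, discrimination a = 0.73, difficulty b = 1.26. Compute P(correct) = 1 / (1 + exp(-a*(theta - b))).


a*(theta - b) = 0.73 * (0.48 - 1.26) = -0.5694
exp(--0.5694) = 1.7672
P = 1 / (1 + 1.7672)
P = 0.3614

0.3614


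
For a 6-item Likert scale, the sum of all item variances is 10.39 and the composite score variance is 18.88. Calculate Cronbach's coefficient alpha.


alpha = (k/(k-1)) * (1 - sum(si^2)/s_total^2)
= (6/5) * (1 - 10.39/18.88)
alpha = 0.5396

0.5396


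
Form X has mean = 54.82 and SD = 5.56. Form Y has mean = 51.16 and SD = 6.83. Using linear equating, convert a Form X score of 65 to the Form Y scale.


slope = SD_Y / SD_X = 6.83 / 5.56 ~ 1.2284
intercept = mean_Y - slope * mean_X = 51.16 - (6.83 / 5.56) * 54.82 ~ -16.1818
Y = slope * X + intercept. To avoid rounding drift from the rounded slope/intercept, evaluate the equivalent form Y = mean_Y + SD_Y * (X - mean_X) / SD_X at full precision:
Y = 51.16 + 6.83 * (65 - 54.82) / 5.56
Y = 51.16 + 6.83 * 10.18 / 5.56
Y = 51.16 + 69.5294 / 5.56
Y = 51.16 + 12.5053
Y = 63.6653

63.6653


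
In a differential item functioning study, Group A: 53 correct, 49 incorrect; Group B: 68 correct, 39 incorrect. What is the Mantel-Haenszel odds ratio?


Odds_A = 53/49 = 1.0816
Odds_B = 68/39 = 1.7436
OR = Odds_A / Odds_B = 1.0816 / 1.7436
Exactly, OR = (53 * 39) / (49 * 68) = 2067 / 3332
OR = 0.6203

0.6203


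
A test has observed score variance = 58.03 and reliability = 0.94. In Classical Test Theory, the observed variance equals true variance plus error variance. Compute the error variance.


var_true = rxx * var_obs = 0.94 * 58.03 = 54.5482
var_error = var_obs - var_true
var_error = 58.03 - 54.5482
var_error = 3.4818

3.4818


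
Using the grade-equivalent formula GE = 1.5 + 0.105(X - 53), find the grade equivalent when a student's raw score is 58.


raw - median = 58 - 53 = 5
slope * diff = 0.105 * 5 = 0.525
GE = 1.5 + 0.525
GE = 2.025

2.025


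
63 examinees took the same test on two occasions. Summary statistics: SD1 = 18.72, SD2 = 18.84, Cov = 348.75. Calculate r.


r = cov(X,Y) / (SD_X * SD_Y)
r = 348.75 / (18.72 * 18.84)
r = 348.75 / 352.6848
r = 0.9888

0.9888


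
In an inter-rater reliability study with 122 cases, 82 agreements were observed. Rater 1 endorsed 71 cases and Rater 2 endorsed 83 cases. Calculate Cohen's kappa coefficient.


P_o = 82/122 = 0.672131
P_e = (71*83 + 51*39) / 14884 = 0.529562
kappa = (P_o - P_e) / (1 - P_e)
kappa = (0.672131 - 0.529562) / (1 - 0.529562)
kappa = 0.3031

0.3031


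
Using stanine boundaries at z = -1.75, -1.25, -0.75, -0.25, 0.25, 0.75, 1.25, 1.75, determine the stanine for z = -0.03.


Stanine boundaries: [-1.75, -1.25, -0.75, -0.25, 0.25, 0.75, 1.25, 1.75]
z = -0.03
Check each boundary:
  z >= -1.75 -> could be stanine 2
  z >= -1.25 -> could be stanine 3
  z >= -0.75 -> could be stanine 4
  z >= -0.25 -> could be stanine 5
  z < 0.25
  z < 0.75
  z < 1.25
  z < 1.75
Highest qualifying boundary gives stanine = 5

5


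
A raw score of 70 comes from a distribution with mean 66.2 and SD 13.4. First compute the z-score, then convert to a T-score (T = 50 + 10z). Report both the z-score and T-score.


z = (X - mean) / SD = (70 - 66.2) / 13.4
z = 3.8 / 13.4
z = 0.2836
T-score = T = 50 + 10z
Carry z at full precision (z = 3.8 / 13.4) into the conversion:
T-score = 50 + 10 * (3.8 / 13.4) = 50 + 38 / 13.4
T-score = 50 + 2.8358
T-score = 52.8358

52.8358


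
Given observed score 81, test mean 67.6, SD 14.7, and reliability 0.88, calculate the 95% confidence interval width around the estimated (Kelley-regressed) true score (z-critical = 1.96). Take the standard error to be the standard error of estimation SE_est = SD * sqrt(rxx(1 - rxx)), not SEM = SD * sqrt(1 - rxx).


True score estimate = 0.88*81 + 0.12*67.6 = 79.392
SE_est = SD * sqrt(rxx * (1 - rxx)) = 14.7 * sqrt(0.88 * 0.12) = 14.7 * sqrt(0.1056) = 4.776935
CI = T_est +/- z * SE_est, so width = 2 * z * SE_est = 2 * 1.96 * 4.776935
Width = 18.7256

18.7256


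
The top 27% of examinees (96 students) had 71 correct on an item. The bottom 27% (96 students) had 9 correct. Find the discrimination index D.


p_upper = 71/96 = 0.7396
p_lower = 9/96 = 0.0938
D = 0.7396 - 0.0938 = 0.6458

0.6458


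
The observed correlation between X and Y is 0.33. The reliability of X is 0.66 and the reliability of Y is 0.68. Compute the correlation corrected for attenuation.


r_corrected = rxy / sqrt(rxx * ryy)
= 0.33 / sqrt(0.66 * 0.68)
= 0.33 / sqrt(0.4488)
= 0.33 / 0.669925
r_corrected = 0.4926

0.4926


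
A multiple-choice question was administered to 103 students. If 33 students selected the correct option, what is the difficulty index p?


Item difficulty p = number correct / total examinees
p = 33 / 103
p = 0.3204

0.3204


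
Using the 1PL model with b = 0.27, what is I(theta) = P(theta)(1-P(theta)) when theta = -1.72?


P = 1/(1+exp(-(-1.72-0.27))) = 0.1203
I = P*(1-P) = 0.1203 * 0.8797
I = 0.1058

0.1058


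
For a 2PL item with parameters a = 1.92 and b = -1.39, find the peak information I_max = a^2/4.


For 2PL, max info at theta = b = -1.39
I_max = a^2 / 4 = 1.92^2 / 4
= 3.6864 / 4
I_max = 0.9216

0.9216


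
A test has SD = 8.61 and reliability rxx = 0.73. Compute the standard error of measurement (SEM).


SEM = SD * sqrt(1 - rxx)
SEM = 8.61 * sqrt(1 - 0.73)
SEM = 8.61 * sqrt(0.27) = 8.61 * 0.519615
SEM = 4.4739

4.4739


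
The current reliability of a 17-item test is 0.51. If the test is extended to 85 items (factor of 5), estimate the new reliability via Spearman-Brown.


r_new = (n * rxx) / (1 + (n-1) * rxx)
r_new = (5 * 0.51) / (1 + 4 * 0.51)
r_new = 2.55 / 3.04
r_new = 0.8388

0.8388


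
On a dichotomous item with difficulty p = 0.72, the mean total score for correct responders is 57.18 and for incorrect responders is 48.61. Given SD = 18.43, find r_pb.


q = 1 - p = 0.28
rpb = ((M1 - M0) / SD) * sqrt(p * q)
rpb = ((57.18 - 48.61) / 18.43) * sqrt(0.72 * 0.28)
rpb = 0.2088

0.2088


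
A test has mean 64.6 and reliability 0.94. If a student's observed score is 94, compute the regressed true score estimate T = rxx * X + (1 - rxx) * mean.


T_est = rxx * X + (1 - rxx) * mean
T_est = 0.94 * 94 + 0.06 * 64.6
T_est = 88.36 + 3.876
T_est = 92.236

92.236


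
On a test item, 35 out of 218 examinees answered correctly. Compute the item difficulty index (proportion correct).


Item difficulty p = number correct / total examinees
p = 35 / 218
p = 0.1606

0.1606


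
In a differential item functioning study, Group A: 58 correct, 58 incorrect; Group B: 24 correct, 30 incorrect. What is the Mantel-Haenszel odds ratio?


Odds_A = 58/58 = 1.0
Odds_B = 24/30 = 0.8
OR = Odds_A / Odds_B = 1.0 / 0.8
Exactly, OR = (58 * 30) / (58 * 24) = 1740 / 1392
OR = 1.25

1.25


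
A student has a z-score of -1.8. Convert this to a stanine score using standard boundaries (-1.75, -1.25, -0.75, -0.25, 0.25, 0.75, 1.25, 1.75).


Stanine boundaries: [-1.75, -1.25, -0.75, -0.25, 0.25, 0.75, 1.25, 1.75]
z = -1.8
Check each boundary:
  z < -1.75
  z < -1.25
  z < -0.75
  z < -0.25
  z < 0.25
  z < 0.75
  z < 1.25
  z < 1.75
Highest qualifying boundary gives stanine = 1

1


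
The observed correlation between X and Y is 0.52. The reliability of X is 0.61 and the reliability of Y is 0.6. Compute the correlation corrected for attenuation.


r_corrected = rxy / sqrt(rxx * ryy)
= 0.52 / sqrt(0.61 * 0.6)
= 0.52 / sqrt(0.366)
= 0.52 / 0.604979
r_corrected = 0.8595

0.8595


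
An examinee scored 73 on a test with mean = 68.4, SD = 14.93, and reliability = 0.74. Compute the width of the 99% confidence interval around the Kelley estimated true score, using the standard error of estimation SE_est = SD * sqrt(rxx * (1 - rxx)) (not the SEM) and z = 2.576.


True score estimate = 0.74*73 + 0.26*68.4 = 71.804
SE_est = SD * sqrt(rxx * (1 - rxx)) = 14.93 * sqrt(0.74 * 0.26) = 14.93 * sqrt(0.1924) = 6.548809
CI = T_est +/- z * SE_est, so width = 2 * z * SE_est = 2 * 2.576 * 6.548809
Width = 33.7395

33.7395


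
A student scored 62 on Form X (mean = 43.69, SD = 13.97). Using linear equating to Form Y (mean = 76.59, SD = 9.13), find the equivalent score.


slope = SD_Y / SD_X = 9.13 / 13.97 ~ 0.6535
intercept = mean_Y - slope * mean_X = 76.59 - (9.13 / 13.97) * 43.69 ~ 48.0367
Y = slope * X + intercept. To avoid rounding drift from the rounded slope/intercept, evaluate the equivalent form Y = mean_Y + SD_Y * (X - mean_X) / SD_X at full precision:
Y = 76.59 + 9.13 * (62 - 43.69) / 13.97
Y = 76.59 + 9.13 * 18.31 / 13.97
Y = 76.59 + 167.1703 / 13.97
Y = 76.59 + 11.9664
Y = 88.5564

88.5564


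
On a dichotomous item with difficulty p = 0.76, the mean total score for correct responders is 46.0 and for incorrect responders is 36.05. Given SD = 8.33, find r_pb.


q = 1 - p = 0.24
rpb = ((M1 - M0) / SD) * sqrt(p * q)
rpb = ((46.0 - 36.05) / 8.33) * sqrt(0.76 * 0.24)
rpb = 0.5101

0.5101


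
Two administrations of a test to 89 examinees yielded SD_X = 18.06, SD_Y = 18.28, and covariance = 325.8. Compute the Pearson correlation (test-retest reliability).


r = cov(X,Y) / (SD_X * SD_Y)
r = 325.8 / (18.06 * 18.28)
r = 325.8 / 330.1368
r = 0.9869

0.9869


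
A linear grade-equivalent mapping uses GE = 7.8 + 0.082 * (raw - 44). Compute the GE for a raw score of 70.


raw - median = 70 - 44 = 26
slope * diff = 0.082 * 26 = 2.132
GE = 7.8 + 2.132
GE = 9.932

9.932


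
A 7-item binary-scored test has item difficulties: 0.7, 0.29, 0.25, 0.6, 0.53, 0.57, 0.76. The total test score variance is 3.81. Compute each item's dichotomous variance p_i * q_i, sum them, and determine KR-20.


For each item, compute p_i * q_i:
  Item 1: 0.7 * 0.3 = 0.21
  Item 2: 0.29 * 0.71 = 0.2059
  Item 3: 0.25 * 0.75 = 0.1875
  Item 4: 0.6 * 0.4 = 0.24
  Item 5: 0.53 * 0.47 = 0.2491
  Item 6: 0.57 * 0.43 = 0.2451
  Item 7: 0.76 * 0.24 = 0.1824
Sum(p_i * q_i) = 0.21 + 0.2059 + 0.1875 + 0.24 + 0.2491 + 0.2451 + 0.1824 = 1.52
KR-20 = (k/(k-1)) * (1 - Sum(p_i*q_i) / Var_total)
= (7/6) * (1 - 1.52/3.81)
= 1.1667 * 0.601
KR-20 = 0.7012

0.7012


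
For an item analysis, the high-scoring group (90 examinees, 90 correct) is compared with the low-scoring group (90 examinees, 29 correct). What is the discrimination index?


p_upper = 90/90 = 1.0
p_lower = 29/90 = 0.3222
D = 1.0 - 0.3222 = 0.6778

0.6778


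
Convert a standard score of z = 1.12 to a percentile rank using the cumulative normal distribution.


CDF(z) = 0.5 * (1 + erf(z/sqrt(2)))
erf(0.792) = 0.7373
CDF = 0.8686
Percentile rank = 0.8686 * 100 = 86.86

86.86


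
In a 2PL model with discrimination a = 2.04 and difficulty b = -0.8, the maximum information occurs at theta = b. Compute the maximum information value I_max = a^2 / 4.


For 2PL, max info at theta = b = -0.8
I_max = a^2 / 4 = 2.04^2 / 4
= 4.1616 / 4
I_max = 1.0404

1.0404


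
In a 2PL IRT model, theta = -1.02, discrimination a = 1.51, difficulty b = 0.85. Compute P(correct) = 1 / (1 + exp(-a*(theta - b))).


a*(theta - b) = 1.51 * (-1.02 - 0.85) = -2.8237
exp(--2.8237) = 16.839
P = 1 / (1 + 16.839)
P = 0.0561

0.0561


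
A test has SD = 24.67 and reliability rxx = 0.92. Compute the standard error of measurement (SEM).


SEM = SD * sqrt(1 - rxx)
SEM = 24.67 * sqrt(1 - 0.92)
SEM = 24.67 * sqrt(0.08) = 24.67 * 0.282843
SEM = 6.9777

6.9777


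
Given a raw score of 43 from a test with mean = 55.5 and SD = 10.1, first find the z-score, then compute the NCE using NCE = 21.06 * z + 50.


z = (X - mean) / SD = (43 - 55.5) / 10.1
z = -12.5 / 10.1
z = -1.2376
NCE = NCE = 21.06z + 50
Carry z at full precision (z = -12.5 / 10.1) into the conversion:
NCE = 21.06 * (-12.5 / 10.1) + 50 = -263.25 / 10.1 + 50
NCE = -26.0644 + 50
NCE = 23.9356

23.9356


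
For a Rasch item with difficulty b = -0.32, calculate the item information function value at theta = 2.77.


P = 1/(1+exp(-(2.77--0.32))) = 0.9565
I = P*(1-P) = 0.9565 * 0.0435
I = 0.0416

0.0416


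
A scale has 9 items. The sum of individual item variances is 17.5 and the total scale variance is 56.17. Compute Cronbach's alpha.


alpha = (k/(k-1)) * (1 - sum(si^2)/s_total^2)
= (9/8) * (1 - 17.5/56.17)
alpha = 0.7745

0.7745


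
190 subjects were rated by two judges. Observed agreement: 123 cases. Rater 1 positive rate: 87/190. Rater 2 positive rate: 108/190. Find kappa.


P_o = 123/190 = 0.647368
P_e = (87*108 + 103*82) / 36100 = 0.494238
kappa = (P_o - P_e) / (1 - P_e)
kappa = (0.647368 - 0.494238) / (1 - 0.494238)
kappa = 0.3028

0.3028


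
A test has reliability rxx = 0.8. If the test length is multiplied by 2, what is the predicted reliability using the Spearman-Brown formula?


r_new = (n * rxx) / (1 + (n-1) * rxx)
r_new = (2 * 0.8) / (1 + 1 * 0.8)
r_new = 1.6 / 1.8
r_new = 0.8889

0.8889


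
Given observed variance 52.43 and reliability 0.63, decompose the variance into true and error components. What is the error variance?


var_true = rxx * var_obs = 0.63 * 52.43 = 33.0309
var_error = var_obs - var_true
var_error = 52.43 - 33.0309
var_error = 19.3991

19.3991


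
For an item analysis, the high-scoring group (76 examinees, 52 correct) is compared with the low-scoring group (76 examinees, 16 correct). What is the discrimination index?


p_upper = 52/76 = 0.6842
p_lower = 16/76 = 0.2105
D = 0.6842 - 0.2105 = 0.4737

0.4737


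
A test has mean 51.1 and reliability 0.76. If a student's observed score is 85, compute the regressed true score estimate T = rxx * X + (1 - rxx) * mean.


T_est = rxx * X + (1 - rxx) * mean
T_est = 0.76 * 85 + 0.24 * 51.1
T_est = 64.6 + 12.264
T_est = 76.864

76.864


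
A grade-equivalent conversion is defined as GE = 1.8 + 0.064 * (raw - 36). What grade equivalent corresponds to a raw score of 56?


raw - median = 56 - 36 = 20
slope * diff = 0.064 * 20 = 1.28
GE = 1.8 + 1.28
GE = 3.08

3.08


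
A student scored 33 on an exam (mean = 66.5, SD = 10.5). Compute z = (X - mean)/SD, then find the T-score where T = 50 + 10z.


z = (X - mean) / SD = (33 - 66.5) / 10.5
z = -33.5 / 10.5
z = -3.1905
T-score = T = 50 + 10z
Carry z at full precision (z = -33.5 / 10.5) into the conversion:
T-score = 50 + 10 * (-33.5 / 10.5) = 50 + -335 / 10.5
T-score = 50 + -31.9048
T-score = 18.0952

18.0952


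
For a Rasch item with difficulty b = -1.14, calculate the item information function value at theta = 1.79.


P = 1/(1+exp(-(1.79--1.14))) = 0.9493
I = P*(1-P) = 0.9493 * 0.0507
I = 0.0481

0.0481


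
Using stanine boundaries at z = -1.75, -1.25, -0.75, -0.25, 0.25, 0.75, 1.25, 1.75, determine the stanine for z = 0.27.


Stanine boundaries: [-1.75, -1.25, -0.75, -0.25, 0.25, 0.75, 1.25, 1.75]
z = 0.27
Check each boundary:
  z >= -1.75 -> could be stanine 2
  z >= -1.25 -> could be stanine 3
  z >= -0.75 -> could be stanine 4
  z >= -0.25 -> could be stanine 5
  z >= 0.25 -> could be stanine 6
  z < 0.75
  z < 1.25
  z < 1.75
Highest qualifying boundary gives stanine = 6

6


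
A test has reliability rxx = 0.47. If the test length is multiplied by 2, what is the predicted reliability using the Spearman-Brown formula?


r_new = (n * rxx) / (1 + (n-1) * rxx)
r_new = (2 * 0.47) / (1 + 1 * 0.47)
r_new = 0.94 / 1.47
r_new = 0.6395

0.6395


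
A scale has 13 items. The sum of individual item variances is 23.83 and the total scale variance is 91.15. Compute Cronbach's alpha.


alpha = (k/(k-1)) * (1 - sum(si^2)/s_total^2)
= (13/12) * (1 - 23.83/91.15)
alpha = 0.8001

0.8001


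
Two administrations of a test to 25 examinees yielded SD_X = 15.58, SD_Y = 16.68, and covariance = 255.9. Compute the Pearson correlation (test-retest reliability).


r = cov(X,Y) / (SD_X * SD_Y)
r = 255.9 / (15.58 * 16.68)
r = 255.9 / 259.8744
r = 0.9847

0.9847


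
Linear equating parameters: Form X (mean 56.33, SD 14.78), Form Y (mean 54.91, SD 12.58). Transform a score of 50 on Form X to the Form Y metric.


slope = SD_Y / SD_X = 12.58 / 14.78 ~ 0.8512
intercept = mean_Y - slope * mean_X = 54.91 - (12.58 / 14.78) * 56.33 ~ 6.9647
Y = slope * X + intercept. To avoid rounding drift from the rounded slope/intercept, evaluate the equivalent form Y = mean_Y + SD_Y * (X - mean_X) / SD_X at full precision:
Y = 54.91 + 12.58 * (50 - 56.33) / 14.78
Y = 54.91 - 12.58 * 6.33 / 14.78
Y = 54.91 - 79.6314 / 14.78
Y = 54.91 - 5.3878
Y = 49.5222

49.5222


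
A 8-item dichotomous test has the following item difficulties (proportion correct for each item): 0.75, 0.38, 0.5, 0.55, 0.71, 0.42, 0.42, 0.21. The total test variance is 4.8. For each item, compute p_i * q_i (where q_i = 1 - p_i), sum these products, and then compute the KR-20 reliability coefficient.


For each item, compute p_i * q_i:
  Item 1: 0.75 * 0.25 = 0.1875
  Item 2: 0.38 * 0.62 = 0.2356
  Item 3: 0.5 * 0.5 = 0.25
  Item 4: 0.55 * 0.45 = 0.2475
  Item 5: 0.71 * 0.29 = 0.2059
  Item 6: 0.42 * 0.58 = 0.2436
  Item 7: 0.42 * 0.58 = 0.2436
  Item 8: 0.21 * 0.79 = 0.1659
Sum(p_i * q_i) = 0.1875 + 0.2356 + 0.25 + 0.2475 + 0.2059 + 0.2436 + 0.2436 + 0.1659 = 1.7796
KR-20 = (k/(k-1)) * (1 - Sum(p_i*q_i) / Var_total)
= (8/7) * (1 - 1.7796/4.8)
= 1.1429 * 0.6292
KR-20 = 0.7191

0.7191


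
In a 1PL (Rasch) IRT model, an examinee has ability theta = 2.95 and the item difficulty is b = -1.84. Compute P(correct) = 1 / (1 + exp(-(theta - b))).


theta - b = 2.95 - -1.84 = 4.79
exp(-(theta - b)) = exp(-4.79) = 0.0083
P = 1 / (1 + 0.0083)
P = 0.9918

0.9918


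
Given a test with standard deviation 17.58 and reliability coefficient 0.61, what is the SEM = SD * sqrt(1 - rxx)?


SEM = SD * sqrt(1 - rxx)
SEM = 17.58 * sqrt(1 - 0.61)
SEM = 17.58 * sqrt(0.39) = 17.58 * 0.6245
SEM = 10.9787

10.9787


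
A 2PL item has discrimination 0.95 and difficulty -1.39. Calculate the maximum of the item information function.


For 2PL, max info at theta = b = -1.39
I_max = a^2 / 4 = 0.95^2 / 4
= 0.9025 / 4
I_max = 0.2256

0.2256


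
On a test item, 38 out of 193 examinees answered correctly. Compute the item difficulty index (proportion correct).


Item difficulty p = number correct / total examinees
p = 38 / 193
p = 0.1969

0.1969


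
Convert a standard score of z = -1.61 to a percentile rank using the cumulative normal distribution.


CDF(z) = 0.5 * (1 + erf(z/sqrt(2)))
erf(-1.1384) = -0.8926
CDF = 0.0537
Percentile rank = 0.0537 * 100 = 5.37

5.37


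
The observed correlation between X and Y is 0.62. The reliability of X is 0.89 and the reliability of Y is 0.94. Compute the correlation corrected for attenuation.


r_corrected = rxy / sqrt(rxx * ryy)
= 0.62 / sqrt(0.89 * 0.94)
= 0.62 / sqrt(0.8366)
= 0.62 / 0.914658
r_corrected = 0.6778

0.6778


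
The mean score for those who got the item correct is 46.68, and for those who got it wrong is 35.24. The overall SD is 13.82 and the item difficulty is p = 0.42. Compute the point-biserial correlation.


q = 1 - p = 0.58
rpb = ((M1 - M0) / SD) * sqrt(p * q)
rpb = ((46.68 - 35.24) / 13.82) * sqrt(0.42 * 0.58)
rpb = 0.4086

0.4086


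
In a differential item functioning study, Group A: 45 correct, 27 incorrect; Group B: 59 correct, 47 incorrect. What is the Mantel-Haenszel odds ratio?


Odds_A = 45/27 = 1.6667
Odds_B = 59/47 = 1.2553
OR = Odds_A / Odds_B = 1.6667 / 1.2553
Exactly, OR = (45 * 47) / (27 * 59) = 2115 / 1593
OR = 1.3277

1.3277


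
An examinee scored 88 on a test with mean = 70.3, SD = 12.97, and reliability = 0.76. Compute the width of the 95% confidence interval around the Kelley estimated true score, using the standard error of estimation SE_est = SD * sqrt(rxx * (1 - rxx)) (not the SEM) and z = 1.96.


True score estimate = 0.76*88 + 0.24*70.3 = 83.752
SE_est = SD * sqrt(rxx * (1 - rxx)) = 12.97 * sqrt(0.76 * 0.24) = 12.97 * sqrt(0.1824) = 5.539268
CI = T_est +/- z * SE_est, so width = 2 * z * SE_est = 2 * 1.96 * 5.539268
Width = 21.7139

21.7139


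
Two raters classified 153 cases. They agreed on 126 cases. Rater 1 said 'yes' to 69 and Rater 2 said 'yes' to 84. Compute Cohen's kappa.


P_o = 126/153 = 0.823529
P_e = (69*84 + 84*69) / 23409 = 0.495194
kappa = (P_o - P_e) / (1 - P_e)
kappa = (0.823529 - 0.495194) / (1 - 0.495194)
kappa = 0.6504

0.6504


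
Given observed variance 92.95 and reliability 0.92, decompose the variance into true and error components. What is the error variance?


var_true = rxx * var_obs = 0.92 * 92.95 = 85.514
var_error = var_obs - var_true
var_error = 92.95 - 85.514
var_error = 7.436

7.436


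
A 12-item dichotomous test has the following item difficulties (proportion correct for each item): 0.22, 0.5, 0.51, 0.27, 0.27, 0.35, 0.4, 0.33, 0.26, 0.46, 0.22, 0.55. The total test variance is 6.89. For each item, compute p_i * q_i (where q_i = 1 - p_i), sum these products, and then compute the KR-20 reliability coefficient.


For each item, compute p_i * q_i:
  Item 1: 0.22 * 0.78 = 0.1716
  Item 2: 0.5 * 0.5 = 0.25
  Item 3: 0.51 * 0.49 = 0.2499
  Item 4: 0.27 * 0.73 = 0.1971
  Item 5: 0.27 * 0.73 = 0.1971
  Item 6: 0.35 * 0.65 = 0.2275
  Item 7: 0.4 * 0.6 = 0.24
  Item 8: 0.33 * 0.67 = 0.2211
  Item 9: 0.26 * 0.74 = 0.1924
  Item 10: 0.46 * 0.54 = 0.2484
  Item 11: 0.22 * 0.78 = 0.1716
  Item 12: 0.55 * 0.45 = 0.2475
Sum(p_i * q_i) = 0.1716 + 0.25 + 0.2499 + 0.1971 + 0.1971 + 0.2275 + 0.24 + 0.2211 + 0.1924 + 0.2484 + 0.1716 + 0.2475 = 2.6142
KR-20 = (k/(k-1)) * (1 - Sum(p_i*q_i) / Var_total)
= (12/11) * (1 - 2.6142/6.89)
= 1.0909 * 0.6206
KR-20 = 0.677

0.677


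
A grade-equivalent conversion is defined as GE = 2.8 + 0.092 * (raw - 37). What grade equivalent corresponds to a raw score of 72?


raw - median = 72 - 37 = 35
slope * diff = 0.092 * 35 = 3.22
GE = 2.8 + 3.22
GE = 6.02

6.02


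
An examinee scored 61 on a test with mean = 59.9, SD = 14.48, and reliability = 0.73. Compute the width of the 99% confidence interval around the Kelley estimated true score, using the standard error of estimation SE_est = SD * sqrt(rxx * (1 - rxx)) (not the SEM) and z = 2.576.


True score estimate = 0.73*61 + 0.27*59.9 = 60.703
SE_est = SD * sqrt(rxx * (1 - rxx)) = 14.48 * sqrt(0.73 * 0.27) = 14.48 * sqrt(0.1971) = 6.428533
CI = T_est +/- z * SE_est, so width = 2 * z * SE_est = 2 * 2.576 * 6.428533
Width = 33.1198

33.1198


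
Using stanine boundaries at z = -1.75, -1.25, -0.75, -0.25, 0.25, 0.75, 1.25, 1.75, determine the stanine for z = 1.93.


Stanine boundaries: [-1.75, -1.25, -0.75, -0.25, 0.25, 0.75, 1.25, 1.75]
z = 1.93
Check each boundary:
  z >= -1.75 -> could be stanine 2
  z >= -1.25 -> could be stanine 3
  z >= -0.75 -> could be stanine 4
  z >= -0.25 -> could be stanine 5
  z >= 0.25 -> could be stanine 6
  z >= 0.75 -> could be stanine 7
  z >= 1.25 -> could be stanine 8
  z >= 1.75 -> could be stanine 9
Highest qualifying boundary gives stanine = 9

9


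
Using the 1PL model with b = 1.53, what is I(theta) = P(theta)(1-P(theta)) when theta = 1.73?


P = 1/(1+exp(-(1.73-1.53))) = 0.5498
I = P*(1-P) = 0.5498 * 0.4502
I = 0.2475

0.2475


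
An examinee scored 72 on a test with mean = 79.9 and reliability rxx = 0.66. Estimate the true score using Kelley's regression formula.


T_est = rxx * X + (1 - rxx) * mean
T_est = 0.66 * 72 + 0.34 * 79.9
T_est = 47.52 + 27.166
T_est = 74.686

74.686


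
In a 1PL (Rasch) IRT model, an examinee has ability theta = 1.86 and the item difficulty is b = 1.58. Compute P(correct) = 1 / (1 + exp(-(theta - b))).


theta - b = 1.86 - 1.58 = 0.28
exp(-(theta - b)) = exp(-0.28) = 0.7558
P = 1 / (1 + 0.7558)
P = 0.5695

0.5695


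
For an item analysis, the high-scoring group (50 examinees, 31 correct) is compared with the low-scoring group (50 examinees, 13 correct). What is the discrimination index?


p_upper = 31/50 = 0.62
p_lower = 13/50 = 0.26
D = 0.62 - 0.26 = 0.36

0.36


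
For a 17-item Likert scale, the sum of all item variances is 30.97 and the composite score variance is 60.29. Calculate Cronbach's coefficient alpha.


alpha = (k/(k-1)) * (1 - sum(si^2)/s_total^2)
= (17/16) * (1 - 30.97/60.29)
alpha = 0.5167

0.5167


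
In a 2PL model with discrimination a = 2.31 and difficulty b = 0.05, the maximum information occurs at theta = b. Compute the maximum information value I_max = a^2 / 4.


For 2PL, max info at theta = b = 0.05
I_max = a^2 / 4 = 2.31^2 / 4
= 5.3361 / 4
I_max = 1.334

1.334
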